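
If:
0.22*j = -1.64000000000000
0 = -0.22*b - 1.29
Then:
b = -5.86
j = -7.45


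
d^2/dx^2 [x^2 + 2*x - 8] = 2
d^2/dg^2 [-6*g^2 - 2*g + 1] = -12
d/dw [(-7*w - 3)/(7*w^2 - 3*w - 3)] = (49*w^2 + 42*w + 12)/(49*w^4 - 42*w^3 - 33*w^2 + 18*w + 9)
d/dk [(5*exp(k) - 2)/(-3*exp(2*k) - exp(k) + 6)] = ((5*exp(k) - 2)*(6*exp(k) + 1) - 15*exp(2*k) - 5*exp(k) + 30)*exp(k)/(3*exp(2*k) + exp(k) - 6)^2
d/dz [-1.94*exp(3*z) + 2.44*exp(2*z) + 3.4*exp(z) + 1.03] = (-5.82*exp(2*z) + 4.88*exp(z) + 3.4)*exp(z)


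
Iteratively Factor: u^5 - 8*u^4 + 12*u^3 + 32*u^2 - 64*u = (u)*(u^4 - 8*u^3 + 12*u^2 + 32*u - 64) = u*(u - 4)*(u^3 - 4*u^2 - 4*u + 16) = u*(u - 4)*(u - 2)*(u^2 - 2*u - 8) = u*(u - 4)*(u - 2)*(u + 2)*(u - 4)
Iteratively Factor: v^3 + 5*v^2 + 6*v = (v + 2)*(v^2 + 3*v) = (v + 2)*(v + 3)*(v)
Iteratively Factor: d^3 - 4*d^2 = (d - 4)*(d^2) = d*(d - 4)*(d)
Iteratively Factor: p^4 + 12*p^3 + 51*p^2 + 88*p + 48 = (p + 1)*(p^3 + 11*p^2 + 40*p + 48) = (p + 1)*(p + 4)*(p^2 + 7*p + 12) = (p + 1)*(p + 3)*(p + 4)*(p + 4)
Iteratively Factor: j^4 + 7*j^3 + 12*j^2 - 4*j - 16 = (j - 1)*(j^3 + 8*j^2 + 20*j + 16) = (j - 1)*(j + 2)*(j^2 + 6*j + 8) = (j - 1)*(j + 2)^2*(j + 4)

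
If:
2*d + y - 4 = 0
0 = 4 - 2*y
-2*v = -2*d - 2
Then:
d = 1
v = 2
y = 2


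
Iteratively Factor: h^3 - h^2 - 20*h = (h - 5)*(h^2 + 4*h) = h*(h - 5)*(h + 4)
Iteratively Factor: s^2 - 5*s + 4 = (s - 4)*(s - 1)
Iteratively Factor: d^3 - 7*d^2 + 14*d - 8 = (d - 2)*(d^2 - 5*d + 4) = (d - 4)*(d - 2)*(d - 1)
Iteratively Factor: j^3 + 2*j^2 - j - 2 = (j + 1)*(j^2 + j - 2) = (j - 1)*(j + 1)*(j + 2)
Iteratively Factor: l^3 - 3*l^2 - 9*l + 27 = (l + 3)*(l^2 - 6*l + 9) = (l - 3)*(l + 3)*(l - 3)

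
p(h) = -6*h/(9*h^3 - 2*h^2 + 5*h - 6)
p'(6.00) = 0.01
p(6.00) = -0.02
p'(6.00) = 0.01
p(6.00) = -0.02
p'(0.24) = 1.60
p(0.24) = 0.30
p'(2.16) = 0.14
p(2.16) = -0.15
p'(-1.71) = -0.13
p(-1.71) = -0.16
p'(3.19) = 0.04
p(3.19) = -0.07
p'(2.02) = 0.18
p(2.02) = -0.17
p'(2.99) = 0.05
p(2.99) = -0.08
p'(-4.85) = -0.01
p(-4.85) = -0.03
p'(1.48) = 0.52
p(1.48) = -0.34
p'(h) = -6*h*(-27*h^2 + 4*h - 5)/(9*h^3 - 2*h^2 + 5*h - 6)^2 - 6/(9*h^3 - 2*h^2 + 5*h - 6)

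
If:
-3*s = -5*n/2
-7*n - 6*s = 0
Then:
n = 0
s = 0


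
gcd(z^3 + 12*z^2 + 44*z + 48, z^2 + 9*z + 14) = z + 2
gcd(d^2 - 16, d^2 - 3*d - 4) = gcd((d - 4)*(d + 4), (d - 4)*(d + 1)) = d - 4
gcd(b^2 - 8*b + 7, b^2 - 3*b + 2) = b - 1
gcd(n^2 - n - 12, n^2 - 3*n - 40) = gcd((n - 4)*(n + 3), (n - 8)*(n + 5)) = 1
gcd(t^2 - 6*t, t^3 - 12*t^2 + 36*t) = t^2 - 6*t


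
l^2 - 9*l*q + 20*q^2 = (l - 5*q)*(l - 4*q)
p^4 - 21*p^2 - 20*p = p*(p - 5)*(p + 1)*(p + 4)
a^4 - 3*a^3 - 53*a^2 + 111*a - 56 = (a - 8)*(a - 1)^2*(a + 7)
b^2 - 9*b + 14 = (b - 7)*(b - 2)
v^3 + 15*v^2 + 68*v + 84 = (v + 2)*(v + 6)*(v + 7)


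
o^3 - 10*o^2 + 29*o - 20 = (o - 5)*(o - 4)*(o - 1)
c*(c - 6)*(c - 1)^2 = c^4 - 8*c^3 + 13*c^2 - 6*c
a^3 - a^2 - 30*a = a*(a - 6)*(a + 5)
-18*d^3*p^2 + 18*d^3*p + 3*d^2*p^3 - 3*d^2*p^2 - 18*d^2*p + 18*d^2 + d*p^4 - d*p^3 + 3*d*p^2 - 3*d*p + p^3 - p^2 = (-3*d + p)*(6*d + p)*(p - 1)*(d*p + 1)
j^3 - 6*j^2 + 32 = (j - 4)^2*(j + 2)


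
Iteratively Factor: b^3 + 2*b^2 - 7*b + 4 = (b + 4)*(b^2 - 2*b + 1) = (b - 1)*(b + 4)*(b - 1)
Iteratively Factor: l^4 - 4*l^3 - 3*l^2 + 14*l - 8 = (l - 1)*(l^3 - 3*l^2 - 6*l + 8) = (l - 1)*(l + 2)*(l^2 - 5*l + 4) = (l - 1)^2*(l + 2)*(l - 4)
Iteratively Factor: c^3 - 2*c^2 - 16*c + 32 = (c - 4)*(c^2 + 2*c - 8) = (c - 4)*(c - 2)*(c + 4)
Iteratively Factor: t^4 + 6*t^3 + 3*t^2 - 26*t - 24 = (t + 4)*(t^3 + 2*t^2 - 5*t - 6) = (t - 2)*(t + 4)*(t^2 + 4*t + 3) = (t - 2)*(t + 1)*(t + 4)*(t + 3)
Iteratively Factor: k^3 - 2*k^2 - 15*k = (k + 3)*(k^2 - 5*k) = (k - 5)*(k + 3)*(k)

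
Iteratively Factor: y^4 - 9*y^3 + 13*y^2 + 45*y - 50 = (y - 5)*(y^3 - 4*y^2 - 7*y + 10) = (y - 5)*(y + 2)*(y^2 - 6*y + 5) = (y - 5)*(y - 1)*(y + 2)*(y - 5)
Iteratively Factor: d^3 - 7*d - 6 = (d - 3)*(d^2 + 3*d + 2) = (d - 3)*(d + 2)*(d + 1)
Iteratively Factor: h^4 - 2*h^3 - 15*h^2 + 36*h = (h - 3)*(h^3 + h^2 - 12*h) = (h - 3)^2*(h^2 + 4*h) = h*(h - 3)^2*(h + 4)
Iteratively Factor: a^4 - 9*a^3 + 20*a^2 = (a - 5)*(a^3 - 4*a^2) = a*(a - 5)*(a^2 - 4*a) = a^2*(a - 5)*(a - 4)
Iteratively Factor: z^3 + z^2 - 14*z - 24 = (z + 3)*(z^2 - 2*z - 8) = (z + 2)*(z + 3)*(z - 4)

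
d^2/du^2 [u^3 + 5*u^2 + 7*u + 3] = 6*u + 10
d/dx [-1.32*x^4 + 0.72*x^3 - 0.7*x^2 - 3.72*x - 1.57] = -5.28*x^3 + 2.16*x^2 - 1.4*x - 3.72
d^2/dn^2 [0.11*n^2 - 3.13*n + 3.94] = 0.220000000000000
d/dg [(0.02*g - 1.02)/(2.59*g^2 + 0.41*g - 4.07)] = (-0.0518*g^2 + 5.2836*g + 0.3368)/(6.7081*g^4 + 2.1238*g^3 - 20.9145*g^2 - 3.3374*g + 16.5649)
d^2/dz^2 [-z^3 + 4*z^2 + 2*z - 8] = 8 - 6*z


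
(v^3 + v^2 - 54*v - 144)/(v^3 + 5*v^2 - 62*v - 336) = (v + 3)/(v + 7)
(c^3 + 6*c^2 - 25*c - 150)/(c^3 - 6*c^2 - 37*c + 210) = (c + 5)/(c - 7)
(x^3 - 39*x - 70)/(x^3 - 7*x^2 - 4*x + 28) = (x + 5)/(x - 2)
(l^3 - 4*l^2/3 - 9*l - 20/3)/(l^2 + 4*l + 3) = (3*l^2 - 7*l - 20)/(3*(l + 3))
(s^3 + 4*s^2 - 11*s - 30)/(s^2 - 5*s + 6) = (s^2 + 7*s + 10)/(s - 2)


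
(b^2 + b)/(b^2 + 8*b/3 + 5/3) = 3*b/(3*b + 5)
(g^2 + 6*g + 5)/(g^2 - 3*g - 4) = (g + 5)/(g - 4)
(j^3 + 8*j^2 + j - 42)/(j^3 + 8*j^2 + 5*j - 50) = (j^2 + 10*j + 21)/(j^2 + 10*j + 25)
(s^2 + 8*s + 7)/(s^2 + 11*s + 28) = (s + 1)/(s + 4)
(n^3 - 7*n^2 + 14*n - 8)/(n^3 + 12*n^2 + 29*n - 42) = (n^2 - 6*n + 8)/(n^2 + 13*n + 42)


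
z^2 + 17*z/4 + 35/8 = (z + 7/4)*(z + 5/2)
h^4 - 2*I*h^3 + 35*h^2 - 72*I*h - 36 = (h - 6*I)*(h - I)^2*(h + 6*I)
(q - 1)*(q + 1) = q^2 - 1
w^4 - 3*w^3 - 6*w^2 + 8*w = w*(w - 4)*(w - 1)*(w + 2)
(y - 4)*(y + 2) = y^2 - 2*y - 8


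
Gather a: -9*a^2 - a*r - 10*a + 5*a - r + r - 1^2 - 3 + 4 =-9*a^2 + a*(-r - 5)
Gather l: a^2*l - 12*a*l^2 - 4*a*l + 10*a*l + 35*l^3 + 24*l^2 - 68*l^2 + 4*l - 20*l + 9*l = 35*l^3 + l^2*(-12*a - 44) + l*(a^2 + 6*a - 7)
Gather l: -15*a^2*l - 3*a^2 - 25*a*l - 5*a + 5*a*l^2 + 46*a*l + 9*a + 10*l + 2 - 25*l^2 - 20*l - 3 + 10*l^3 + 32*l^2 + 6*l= -3*a^2 + 4*a + 10*l^3 + l^2*(5*a + 7) + l*(-15*a^2 + 21*a - 4) - 1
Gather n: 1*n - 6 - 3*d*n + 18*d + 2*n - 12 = 18*d + n*(3 - 3*d) - 18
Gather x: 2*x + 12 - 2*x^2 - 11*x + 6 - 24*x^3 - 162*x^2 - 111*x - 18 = -24*x^3 - 164*x^2 - 120*x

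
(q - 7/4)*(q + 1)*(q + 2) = q^3 + 5*q^2/4 - 13*q/4 - 7/2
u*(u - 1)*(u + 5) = u^3 + 4*u^2 - 5*u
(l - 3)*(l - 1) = l^2 - 4*l + 3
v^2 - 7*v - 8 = (v - 8)*(v + 1)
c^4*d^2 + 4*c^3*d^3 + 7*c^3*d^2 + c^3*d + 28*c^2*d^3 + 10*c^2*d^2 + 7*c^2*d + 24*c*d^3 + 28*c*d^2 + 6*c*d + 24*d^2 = (c + 6)*(c + 4*d)*(c*d + 1)*(c*d + d)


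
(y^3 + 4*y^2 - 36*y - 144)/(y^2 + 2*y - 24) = (y^2 - 2*y - 24)/(y - 4)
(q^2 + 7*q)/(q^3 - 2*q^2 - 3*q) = (q + 7)/(q^2 - 2*q - 3)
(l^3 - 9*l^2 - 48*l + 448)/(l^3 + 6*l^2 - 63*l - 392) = (l - 8)/(l + 7)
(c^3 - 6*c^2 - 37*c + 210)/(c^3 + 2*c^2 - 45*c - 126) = (c - 5)/(c + 3)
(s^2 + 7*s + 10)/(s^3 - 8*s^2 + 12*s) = (s^2 + 7*s + 10)/(s*(s^2 - 8*s + 12))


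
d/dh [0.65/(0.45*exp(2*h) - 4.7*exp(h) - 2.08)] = (3.055 - 0.585*exp(h))*exp(h)/(-0.45*exp(2*h) + 4.7*exp(h) + 2.08)^2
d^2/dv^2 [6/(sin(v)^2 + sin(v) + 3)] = 6*(-4*sin(v)^4 - 3*sin(v)^3 + 17*sin(v)^2 + 9*sin(v) - 4)/(sin(v)^2 + sin(v) + 3)^3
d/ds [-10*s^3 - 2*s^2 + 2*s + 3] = -30*s^2 - 4*s + 2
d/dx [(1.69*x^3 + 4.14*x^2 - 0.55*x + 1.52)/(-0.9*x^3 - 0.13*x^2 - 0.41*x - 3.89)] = (-8.88178419700125e-16*x^5 + 3.5063*x^4 - 2.3758*x^3 - 17.3872*x^2 - 31.814*x + 2.7627)/(0.81*x^6 + 0.234*x^5 + 0.7549*x^4 + 7.1086*x^3 + 1.1795*x^2 + 3.1898*x + 15.1321)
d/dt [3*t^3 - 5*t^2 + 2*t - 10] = 9*t^2 - 10*t + 2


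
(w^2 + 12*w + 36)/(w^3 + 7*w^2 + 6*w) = (w + 6)/(w*(w + 1))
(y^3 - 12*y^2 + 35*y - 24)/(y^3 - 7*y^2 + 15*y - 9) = (y - 8)/(y - 3)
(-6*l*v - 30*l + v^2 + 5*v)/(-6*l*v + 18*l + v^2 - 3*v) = (v + 5)/(v - 3)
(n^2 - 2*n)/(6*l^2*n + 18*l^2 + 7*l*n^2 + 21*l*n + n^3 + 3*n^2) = n*(n - 2)/(6*l^2*n + 18*l^2 + 7*l*n^2 + 21*l*n + n^3 + 3*n^2)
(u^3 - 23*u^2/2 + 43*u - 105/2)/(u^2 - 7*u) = (2*u^3 - 23*u^2 + 86*u - 105)/(2*u*(u - 7))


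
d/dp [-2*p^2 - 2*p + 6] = -4*p - 2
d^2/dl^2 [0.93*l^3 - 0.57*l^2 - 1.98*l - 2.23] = 5.58*l - 1.14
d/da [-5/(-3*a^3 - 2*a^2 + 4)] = 5*a*(-9*a - 4)/(3*a^3 + 2*a^2 - 4)^2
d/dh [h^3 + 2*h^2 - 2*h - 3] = 3*h^2 + 4*h - 2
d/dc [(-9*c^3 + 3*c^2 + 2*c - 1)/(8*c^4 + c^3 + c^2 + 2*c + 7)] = 2*(36*c^6 - 24*c^5 - 30*c^4 - 4*c^3 - 91*c^2 + 22*c + 8)/(64*c^8 + 16*c^7 + 17*c^6 + 34*c^5 + 117*c^4 + 18*c^3 + 18*c^2 + 28*c + 49)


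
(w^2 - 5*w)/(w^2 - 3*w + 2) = w*(w - 5)/(w^2 - 3*w + 2)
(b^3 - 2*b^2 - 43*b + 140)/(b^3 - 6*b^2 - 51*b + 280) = (b - 4)/(b - 8)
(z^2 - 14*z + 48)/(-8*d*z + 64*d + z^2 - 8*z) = (z - 6)/(-8*d + z)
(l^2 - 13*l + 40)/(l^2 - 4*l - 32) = (l - 5)/(l + 4)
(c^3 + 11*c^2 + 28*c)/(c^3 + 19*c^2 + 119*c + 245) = c*(c + 4)/(c^2 + 12*c + 35)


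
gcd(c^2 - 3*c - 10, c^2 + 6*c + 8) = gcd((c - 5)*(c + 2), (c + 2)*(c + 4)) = c + 2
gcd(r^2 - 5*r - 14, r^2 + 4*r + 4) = r + 2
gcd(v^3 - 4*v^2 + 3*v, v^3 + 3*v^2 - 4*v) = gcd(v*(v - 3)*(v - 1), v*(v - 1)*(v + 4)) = v^2 - v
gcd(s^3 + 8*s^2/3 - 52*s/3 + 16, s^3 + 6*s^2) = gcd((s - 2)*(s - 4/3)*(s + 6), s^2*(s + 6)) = s + 6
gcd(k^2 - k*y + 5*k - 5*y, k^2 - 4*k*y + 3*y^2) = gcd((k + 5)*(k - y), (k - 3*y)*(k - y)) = -k + y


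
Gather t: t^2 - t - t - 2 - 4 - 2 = t^2 - 2*t - 8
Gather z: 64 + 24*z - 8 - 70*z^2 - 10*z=-70*z^2 + 14*z + 56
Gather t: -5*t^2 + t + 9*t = -5*t^2 + 10*t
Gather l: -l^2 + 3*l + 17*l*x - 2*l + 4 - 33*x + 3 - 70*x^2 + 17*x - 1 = -l^2 + l*(17*x + 1) - 70*x^2 - 16*x + 6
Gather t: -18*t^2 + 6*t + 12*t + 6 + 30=-18*t^2 + 18*t + 36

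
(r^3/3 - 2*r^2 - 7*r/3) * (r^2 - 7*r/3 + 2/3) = r^5/3 - 25*r^4/9 + 23*r^3/9 + 37*r^2/9 - 14*r/9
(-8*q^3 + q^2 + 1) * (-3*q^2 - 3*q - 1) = 24*q^5 + 21*q^4 + 5*q^3 - 4*q^2 - 3*q - 1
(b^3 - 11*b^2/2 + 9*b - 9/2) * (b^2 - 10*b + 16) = b^5 - 31*b^4/2 + 80*b^3 - 365*b^2/2 + 189*b - 72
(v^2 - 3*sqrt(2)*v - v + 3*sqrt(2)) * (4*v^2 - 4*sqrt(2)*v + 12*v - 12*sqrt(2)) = 4*v^4 - 16*sqrt(2)*v^3 + 8*v^3 - 32*sqrt(2)*v^2 + 12*v^2 + 48*v + 48*sqrt(2)*v - 72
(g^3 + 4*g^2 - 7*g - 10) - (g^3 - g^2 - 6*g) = 5*g^2 - g - 10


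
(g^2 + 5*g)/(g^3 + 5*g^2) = 1/g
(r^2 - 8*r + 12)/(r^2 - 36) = (r - 2)/(r + 6)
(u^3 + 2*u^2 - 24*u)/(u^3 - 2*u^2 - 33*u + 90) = u*(u - 4)/(u^2 - 8*u + 15)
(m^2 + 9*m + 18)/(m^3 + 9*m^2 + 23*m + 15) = (m + 6)/(m^2 + 6*m + 5)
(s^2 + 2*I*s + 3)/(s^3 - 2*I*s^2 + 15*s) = (s - I)/(s*(s - 5*I))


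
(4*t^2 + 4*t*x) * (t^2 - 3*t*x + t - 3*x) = 4*t^4 - 8*t^3*x + 4*t^3 - 12*t^2*x^2 - 8*t^2*x - 12*t*x^2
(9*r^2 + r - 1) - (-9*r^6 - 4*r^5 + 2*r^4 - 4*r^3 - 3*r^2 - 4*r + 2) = 9*r^6 + 4*r^5 - 2*r^4 + 4*r^3 + 12*r^2 + 5*r - 3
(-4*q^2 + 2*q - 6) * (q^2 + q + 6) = -4*q^4 - 2*q^3 - 28*q^2 + 6*q - 36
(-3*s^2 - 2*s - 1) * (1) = -3*s^2 - 2*s - 1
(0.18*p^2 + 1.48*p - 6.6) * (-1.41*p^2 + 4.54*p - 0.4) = -0.2538*p^4 - 1.2696*p^3 + 15.9532*p^2 - 30.556*p + 2.64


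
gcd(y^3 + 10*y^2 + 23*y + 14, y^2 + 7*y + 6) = y + 1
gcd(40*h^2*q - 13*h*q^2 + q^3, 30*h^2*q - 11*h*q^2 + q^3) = -5*h*q + q^2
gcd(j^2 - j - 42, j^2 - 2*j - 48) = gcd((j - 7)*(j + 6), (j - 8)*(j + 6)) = j + 6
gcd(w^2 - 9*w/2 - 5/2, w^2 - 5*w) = w - 5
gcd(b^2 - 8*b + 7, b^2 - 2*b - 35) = b - 7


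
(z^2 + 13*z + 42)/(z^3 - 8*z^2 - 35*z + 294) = (z + 7)/(z^2 - 14*z + 49)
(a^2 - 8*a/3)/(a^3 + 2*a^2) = (a - 8/3)/(a*(a + 2))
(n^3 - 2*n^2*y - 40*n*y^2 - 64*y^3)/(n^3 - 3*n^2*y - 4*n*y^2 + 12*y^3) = (n^2 - 4*n*y - 32*y^2)/(n^2 - 5*n*y + 6*y^2)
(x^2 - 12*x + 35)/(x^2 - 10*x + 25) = (x - 7)/(x - 5)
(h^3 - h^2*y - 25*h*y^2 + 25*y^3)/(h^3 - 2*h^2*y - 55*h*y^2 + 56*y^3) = (-h^2 + 25*y^2)/(-h^2 + h*y + 56*y^2)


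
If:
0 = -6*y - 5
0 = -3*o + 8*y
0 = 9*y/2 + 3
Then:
No Solution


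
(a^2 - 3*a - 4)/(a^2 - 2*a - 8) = (a + 1)/(a + 2)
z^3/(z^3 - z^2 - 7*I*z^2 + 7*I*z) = z^2/(z^2 - z - 7*I*z + 7*I)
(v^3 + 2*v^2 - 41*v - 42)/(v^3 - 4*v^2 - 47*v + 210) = (v + 1)/(v - 5)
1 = 1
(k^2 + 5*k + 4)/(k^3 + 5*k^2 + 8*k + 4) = (k + 4)/(k^2 + 4*k + 4)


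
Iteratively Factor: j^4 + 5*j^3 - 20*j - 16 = (j + 4)*(j^3 + j^2 - 4*j - 4) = (j + 2)*(j + 4)*(j^2 - j - 2) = (j + 1)*(j + 2)*(j + 4)*(j - 2)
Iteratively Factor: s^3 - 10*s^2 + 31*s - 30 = (s - 5)*(s^2 - 5*s + 6) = (s - 5)*(s - 2)*(s - 3)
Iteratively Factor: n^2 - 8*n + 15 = (n - 5)*(n - 3)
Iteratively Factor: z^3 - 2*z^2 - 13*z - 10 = (z + 2)*(z^2 - 4*z - 5) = (z + 1)*(z + 2)*(z - 5)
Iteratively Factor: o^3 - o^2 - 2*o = (o - 2)*(o^2 + o) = o*(o - 2)*(o + 1)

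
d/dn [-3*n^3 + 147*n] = 147 - 9*n^2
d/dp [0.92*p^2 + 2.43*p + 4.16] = 1.84*p + 2.43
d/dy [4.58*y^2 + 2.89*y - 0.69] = 9.16*y + 2.89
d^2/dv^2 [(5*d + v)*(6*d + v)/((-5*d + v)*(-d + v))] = 2*d*(1285*d^3 - 705*d^2*v + 75*d*v^2 + 17*v^3)/(125*d^6 - 450*d^5*v + 615*d^4*v^2 - 396*d^3*v^3 + 123*d^2*v^4 - 18*d*v^5 + v^6)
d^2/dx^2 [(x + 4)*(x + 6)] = 2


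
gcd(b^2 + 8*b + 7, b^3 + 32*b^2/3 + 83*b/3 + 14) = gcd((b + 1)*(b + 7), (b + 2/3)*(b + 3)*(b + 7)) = b + 7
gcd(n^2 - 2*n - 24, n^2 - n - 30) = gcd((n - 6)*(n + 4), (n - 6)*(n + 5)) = n - 6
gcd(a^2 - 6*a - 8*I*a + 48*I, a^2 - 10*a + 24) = a - 6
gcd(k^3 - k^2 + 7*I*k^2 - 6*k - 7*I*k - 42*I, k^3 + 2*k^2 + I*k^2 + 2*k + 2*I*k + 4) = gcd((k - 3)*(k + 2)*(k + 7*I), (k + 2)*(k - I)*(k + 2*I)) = k + 2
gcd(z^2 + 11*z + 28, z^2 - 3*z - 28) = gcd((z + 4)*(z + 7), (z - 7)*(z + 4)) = z + 4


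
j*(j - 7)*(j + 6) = j^3 - j^2 - 42*j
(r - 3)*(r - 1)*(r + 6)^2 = r^4 + 8*r^3 - 9*r^2 - 108*r + 108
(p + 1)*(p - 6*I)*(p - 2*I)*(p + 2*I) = p^4 + p^3 - 6*I*p^3 + 4*p^2 - 6*I*p^2 + 4*p - 24*I*p - 24*I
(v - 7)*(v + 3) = v^2 - 4*v - 21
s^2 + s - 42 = (s - 6)*(s + 7)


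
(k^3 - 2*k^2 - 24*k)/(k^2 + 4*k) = k - 6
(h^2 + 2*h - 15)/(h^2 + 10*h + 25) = (h - 3)/(h + 5)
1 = 1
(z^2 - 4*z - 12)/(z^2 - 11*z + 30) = (z + 2)/(z - 5)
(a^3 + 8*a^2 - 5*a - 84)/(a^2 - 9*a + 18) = (a^2 + 11*a + 28)/(a - 6)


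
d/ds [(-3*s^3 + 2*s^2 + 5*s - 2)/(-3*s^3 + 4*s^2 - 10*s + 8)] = 2*(-3*s^4 + 45*s^3 - 65*s^2 + 24*s + 10)/(9*s^6 - 24*s^5 + 76*s^4 - 128*s^3 + 164*s^2 - 160*s + 64)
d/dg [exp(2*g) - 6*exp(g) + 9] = 2*(exp(g) - 3)*exp(g)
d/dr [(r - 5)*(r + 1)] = 2*r - 4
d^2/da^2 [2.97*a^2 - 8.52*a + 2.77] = 5.94000000000000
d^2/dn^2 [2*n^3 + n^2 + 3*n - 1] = 12*n + 2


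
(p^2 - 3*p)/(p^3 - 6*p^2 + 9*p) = 1/(p - 3)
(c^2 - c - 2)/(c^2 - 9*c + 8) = (c^2 - c - 2)/(c^2 - 9*c + 8)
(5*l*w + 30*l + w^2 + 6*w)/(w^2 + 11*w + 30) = (5*l + w)/(w + 5)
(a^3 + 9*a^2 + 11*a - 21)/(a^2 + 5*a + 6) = (a^2 + 6*a - 7)/(a + 2)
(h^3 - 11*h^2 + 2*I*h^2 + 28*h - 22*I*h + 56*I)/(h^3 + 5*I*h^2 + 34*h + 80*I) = (h^2 - 11*h + 28)/(h^2 + 3*I*h + 40)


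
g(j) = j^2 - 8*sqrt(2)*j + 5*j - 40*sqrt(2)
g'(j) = 2*j - 8*sqrt(2) + 5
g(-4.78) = -3.54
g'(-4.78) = -15.87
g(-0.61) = -52.35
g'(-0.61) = -7.53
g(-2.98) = -28.87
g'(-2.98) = -12.27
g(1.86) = -64.85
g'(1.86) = -2.59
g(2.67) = -66.30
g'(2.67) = -0.97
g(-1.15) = -47.99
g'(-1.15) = -8.61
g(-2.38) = -35.88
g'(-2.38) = -11.07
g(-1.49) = -44.94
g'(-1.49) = -9.29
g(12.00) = 11.67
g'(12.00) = 17.69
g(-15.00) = 263.14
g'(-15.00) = -36.31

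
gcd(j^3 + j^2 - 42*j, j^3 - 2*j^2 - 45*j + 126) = j^2 + j - 42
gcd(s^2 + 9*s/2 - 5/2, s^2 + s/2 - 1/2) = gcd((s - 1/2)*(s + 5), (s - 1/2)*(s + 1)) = s - 1/2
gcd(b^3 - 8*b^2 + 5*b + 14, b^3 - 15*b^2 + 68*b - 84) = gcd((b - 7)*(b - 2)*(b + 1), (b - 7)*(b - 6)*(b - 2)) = b^2 - 9*b + 14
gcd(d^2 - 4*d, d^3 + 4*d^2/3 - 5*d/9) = d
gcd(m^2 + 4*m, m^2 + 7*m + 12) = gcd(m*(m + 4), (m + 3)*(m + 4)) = m + 4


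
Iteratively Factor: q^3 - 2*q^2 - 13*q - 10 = (q + 2)*(q^2 - 4*q - 5) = (q - 5)*(q + 2)*(q + 1)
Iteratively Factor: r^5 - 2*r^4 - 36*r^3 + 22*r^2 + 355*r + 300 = (r - 5)*(r^4 + 3*r^3 - 21*r^2 - 83*r - 60) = (r - 5)*(r + 4)*(r^3 - r^2 - 17*r - 15) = (r - 5)^2*(r + 4)*(r^2 + 4*r + 3) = (r - 5)^2*(r + 1)*(r + 4)*(r + 3)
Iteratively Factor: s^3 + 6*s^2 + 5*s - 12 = (s + 3)*(s^2 + 3*s - 4) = (s - 1)*(s + 3)*(s + 4)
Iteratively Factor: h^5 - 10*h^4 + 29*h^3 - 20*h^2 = (h)*(h^4 - 10*h^3 + 29*h^2 - 20*h) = h*(h - 1)*(h^3 - 9*h^2 + 20*h) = h*(h - 4)*(h - 1)*(h^2 - 5*h) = h*(h - 5)*(h - 4)*(h - 1)*(h)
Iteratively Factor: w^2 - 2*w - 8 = (w + 2)*(w - 4)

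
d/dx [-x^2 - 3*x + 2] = -2*x - 3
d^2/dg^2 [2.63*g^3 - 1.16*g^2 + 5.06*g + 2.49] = 15.78*g - 2.32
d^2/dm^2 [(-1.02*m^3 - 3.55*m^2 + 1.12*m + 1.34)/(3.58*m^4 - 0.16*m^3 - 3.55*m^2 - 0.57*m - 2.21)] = (-26.145456*m^9 - 272.98932*m^8 + 106.673976*m^7 + 214.818236000001*m^6 - 388.311288*m^5 - 956.414376*m^4 + 253.77273*m^3 + 383.926494*m^2 - 69.186456*m - 57.654046)/(45.882712*m^12 - 6.151872*m^11 - 136.219716*m^10 - 9.7195*m^9 + 52.064454*m^8 + 44.967132*m^7 + 125.159603*m^6 - 2.179551*m^5 - 35.768838*m^4 - 29.361171*m^3 - 54.169752*m^2 - 8.351811*m - 10.793861)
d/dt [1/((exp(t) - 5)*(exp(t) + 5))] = -2*exp(2*t)/(exp(4*t) - 50*exp(2*t) + 625)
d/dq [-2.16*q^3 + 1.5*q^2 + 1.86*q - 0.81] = -6.48*q^2 + 3.0*q + 1.86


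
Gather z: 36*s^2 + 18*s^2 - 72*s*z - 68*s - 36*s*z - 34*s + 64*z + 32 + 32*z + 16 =54*s^2 - 102*s + z*(96 - 108*s) + 48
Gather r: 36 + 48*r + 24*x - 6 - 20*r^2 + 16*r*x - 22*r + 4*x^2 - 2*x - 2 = -20*r^2 + r*(16*x + 26) + 4*x^2 + 22*x + 28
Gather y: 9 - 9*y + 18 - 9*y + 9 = 36 - 18*y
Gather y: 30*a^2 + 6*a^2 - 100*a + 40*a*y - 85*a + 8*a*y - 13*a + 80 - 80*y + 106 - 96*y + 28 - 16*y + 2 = 36*a^2 - 198*a + y*(48*a - 192) + 216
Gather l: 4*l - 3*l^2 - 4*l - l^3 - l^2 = -l^3 - 4*l^2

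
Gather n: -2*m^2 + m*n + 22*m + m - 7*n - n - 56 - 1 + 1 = -2*m^2 + 23*m + n*(m - 8) - 56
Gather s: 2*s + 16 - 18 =2*s - 2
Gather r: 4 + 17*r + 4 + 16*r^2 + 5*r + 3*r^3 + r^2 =3*r^3 + 17*r^2 + 22*r + 8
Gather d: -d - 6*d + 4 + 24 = 28 - 7*d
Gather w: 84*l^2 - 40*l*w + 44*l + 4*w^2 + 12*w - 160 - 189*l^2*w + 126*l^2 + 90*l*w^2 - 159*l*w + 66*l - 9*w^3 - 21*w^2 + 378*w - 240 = 210*l^2 + 110*l - 9*w^3 + w^2*(90*l - 17) + w*(-189*l^2 - 199*l + 390) - 400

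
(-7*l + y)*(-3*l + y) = 21*l^2 - 10*l*y + y^2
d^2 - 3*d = d*(d - 3)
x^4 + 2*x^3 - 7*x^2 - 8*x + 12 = (x - 2)*(x - 1)*(x + 2)*(x + 3)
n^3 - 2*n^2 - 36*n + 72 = (n - 6)*(n - 2)*(n + 6)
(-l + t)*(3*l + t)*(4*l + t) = -12*l^3 + 5*l^2*t + 6*l*t^2 + t^3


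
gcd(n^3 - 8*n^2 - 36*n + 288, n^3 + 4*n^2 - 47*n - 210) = n + 6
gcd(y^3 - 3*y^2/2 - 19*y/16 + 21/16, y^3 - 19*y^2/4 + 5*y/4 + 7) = y^2 - 3*y/4 - 7/4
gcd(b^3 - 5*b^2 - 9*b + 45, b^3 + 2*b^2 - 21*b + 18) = b - 3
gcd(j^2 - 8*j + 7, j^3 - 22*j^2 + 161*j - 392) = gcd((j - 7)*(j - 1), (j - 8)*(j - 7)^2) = j - 7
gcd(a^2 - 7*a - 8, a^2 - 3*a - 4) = a + 1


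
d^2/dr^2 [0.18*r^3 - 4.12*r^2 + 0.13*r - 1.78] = 1.08*r - 8.24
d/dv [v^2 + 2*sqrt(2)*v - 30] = 2*v + 2*sqrt(2)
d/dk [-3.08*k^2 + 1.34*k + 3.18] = 1.34 - 6.16*k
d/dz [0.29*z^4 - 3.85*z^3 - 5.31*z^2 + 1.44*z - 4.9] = 1.16*z^3 - 11.55*z^2 - 10.62*z + 1.44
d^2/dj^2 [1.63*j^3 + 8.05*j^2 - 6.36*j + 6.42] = 9.78*j + 16.1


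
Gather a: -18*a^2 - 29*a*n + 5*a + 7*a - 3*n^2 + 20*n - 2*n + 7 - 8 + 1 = -18*a^2 + a*(12 - 29*n) - 3*n^2 + 18*n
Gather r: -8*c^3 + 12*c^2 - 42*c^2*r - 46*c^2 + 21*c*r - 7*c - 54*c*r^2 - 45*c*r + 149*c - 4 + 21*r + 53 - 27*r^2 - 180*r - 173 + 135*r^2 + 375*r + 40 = -8*c^3 - 34*c^2 + 142*c + r^2*(108 - 54*c) + r*(-42*c^2 - 24*c + 216) - 84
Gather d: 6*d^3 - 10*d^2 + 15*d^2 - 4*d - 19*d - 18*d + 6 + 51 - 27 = 6*d^3 + 5*d^2 - 41*d + 30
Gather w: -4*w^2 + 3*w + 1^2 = -4*w^2 + 3*w + 1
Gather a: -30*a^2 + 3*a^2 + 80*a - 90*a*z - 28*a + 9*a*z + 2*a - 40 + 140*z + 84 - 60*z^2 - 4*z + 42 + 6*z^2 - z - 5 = -27*a^2 + a*(54 - 81*z) - 54*z^2 + 135*z + 81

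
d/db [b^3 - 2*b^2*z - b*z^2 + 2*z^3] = 3*b^2 - 4*b*z - z^2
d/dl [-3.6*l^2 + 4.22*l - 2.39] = 4.22 - 7.2*l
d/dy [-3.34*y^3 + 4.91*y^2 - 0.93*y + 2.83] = -10.02*y^2 + 9.82*y - 0.93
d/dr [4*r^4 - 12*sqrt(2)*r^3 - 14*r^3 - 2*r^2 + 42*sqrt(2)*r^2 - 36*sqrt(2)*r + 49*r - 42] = 16*r^3 - 36*sqrt(2)*r^2 - 42*r^2 - 4*r + 84*sqrt(2)*r - 36*sqrt(2) + 49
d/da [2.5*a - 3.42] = 2.50000000000000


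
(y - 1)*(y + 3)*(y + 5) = y^3 + 7*y^2 + 7*y - 15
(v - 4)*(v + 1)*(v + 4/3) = v^3 - 5*v^2/3 - 8*v - 16/3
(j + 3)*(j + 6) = j^2 + 9*j + 18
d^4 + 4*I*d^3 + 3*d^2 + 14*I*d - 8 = (d - 2*I)*(d + I)^2*(d + 4*I)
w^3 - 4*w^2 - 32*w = w*(w - 8)*(w + 4)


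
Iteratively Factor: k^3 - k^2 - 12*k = (k + 3)*(k^2 - 4*k) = (k - 4)*(k + 3)*(k)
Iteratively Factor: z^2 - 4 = (z - 2)*(z + 2)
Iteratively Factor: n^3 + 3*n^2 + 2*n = (n + 2)*(n^2 + n) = (n + 1)*(n + 2)*(n)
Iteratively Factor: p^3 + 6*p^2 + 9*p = (p)*(p^2 + 6*p + 9) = p*(p + 3)*(p + 3)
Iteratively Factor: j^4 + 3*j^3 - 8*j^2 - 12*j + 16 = (j - 2)*(j^3 + 5*j^2 + 2*j - 8) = (j - 2)*(j + 4)*(j^2 + j - 2) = (j - 2)*(j + 2)*(j + 4)*(j - 1)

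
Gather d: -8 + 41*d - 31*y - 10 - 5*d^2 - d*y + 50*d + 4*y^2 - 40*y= -5*d^2 + d*(91 - y) + 4*y^2 - 71*y - 18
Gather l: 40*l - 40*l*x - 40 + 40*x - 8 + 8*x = l*(40 - 40*x) + 48*x - 48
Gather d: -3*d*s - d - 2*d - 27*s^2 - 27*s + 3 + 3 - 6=d*(-3*s - 3) - 27*s^2 - 27*s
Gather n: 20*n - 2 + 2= 20*n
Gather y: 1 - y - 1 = -y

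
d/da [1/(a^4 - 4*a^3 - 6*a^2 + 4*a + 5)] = 4*(-a^3 + 3*a^2 + 3*a - 1)/(a^4 - 4*a^3 - 6*a^2 + 4*a + 5)^2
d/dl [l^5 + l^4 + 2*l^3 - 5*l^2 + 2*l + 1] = 5*l^4 + 4*l^3 + 6*l^2 - 10*l + 2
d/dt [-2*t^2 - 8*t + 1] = -4*t - 8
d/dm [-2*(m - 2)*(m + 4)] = -4*m - 4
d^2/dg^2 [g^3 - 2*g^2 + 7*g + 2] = 6*g - 4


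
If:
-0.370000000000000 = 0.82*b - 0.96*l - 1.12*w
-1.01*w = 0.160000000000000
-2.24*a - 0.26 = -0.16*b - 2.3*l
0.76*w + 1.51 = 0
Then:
No Solution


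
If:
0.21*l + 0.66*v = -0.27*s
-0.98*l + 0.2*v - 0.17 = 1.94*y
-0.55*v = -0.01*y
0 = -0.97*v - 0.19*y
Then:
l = -0.17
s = 0.13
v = 0.00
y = 0.00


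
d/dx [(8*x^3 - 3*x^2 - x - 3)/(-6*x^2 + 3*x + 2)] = (-48*x^4 + 48*x^3 + 33*x^2 - 48*x + 7)/(36*x^4 - 36*x^3 - 15*x^2 + 12*x + 4)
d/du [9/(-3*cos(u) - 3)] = -3*sin(u)/(cos(u) + 1)^2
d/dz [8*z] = 8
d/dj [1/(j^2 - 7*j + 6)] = (7 - 2*j)/(j^2 - 7*j + 6)^2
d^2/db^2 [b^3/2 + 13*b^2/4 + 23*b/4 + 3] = 3*b + 13/2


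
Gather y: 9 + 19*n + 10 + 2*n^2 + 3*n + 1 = 2*n^2 + 22*n + 20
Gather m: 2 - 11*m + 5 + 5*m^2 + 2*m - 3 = 5*m^2 - 9*m + 4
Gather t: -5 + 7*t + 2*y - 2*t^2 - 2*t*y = -2*t^2 + t*(7 - 2*y) + 2*y - 5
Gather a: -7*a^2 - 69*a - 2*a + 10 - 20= -7*a^2 - 71*a - 10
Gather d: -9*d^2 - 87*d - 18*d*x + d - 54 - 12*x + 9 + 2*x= -9*d^2 + d*(-18*x - 86) - 10*x - 45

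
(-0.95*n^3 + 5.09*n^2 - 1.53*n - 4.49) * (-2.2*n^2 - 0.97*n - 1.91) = 2.09*n^5 - 10.2765*n^4 + 0.243200000000001*n^3 + 1.6402*n^2 + 7.2776*n + 8.5759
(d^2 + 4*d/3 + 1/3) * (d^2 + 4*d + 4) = d^4 + 16*d^3/3 + 29*d^2/3 + 20*d/3 + 4/3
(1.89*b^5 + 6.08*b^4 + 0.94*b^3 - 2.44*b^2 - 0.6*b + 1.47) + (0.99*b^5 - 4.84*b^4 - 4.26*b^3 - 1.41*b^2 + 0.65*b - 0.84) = 2.88*b^5 + 1.24*b^4 - 3.32*b^3 - 3.85*b^2 + 0.05*b + 0.63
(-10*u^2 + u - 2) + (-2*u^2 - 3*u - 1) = -12*u^2 - 2*u - 3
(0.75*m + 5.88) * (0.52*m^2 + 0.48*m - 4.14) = 0.39*m^3 + 3.4176*m^2 - 0.2826*m - 24.3432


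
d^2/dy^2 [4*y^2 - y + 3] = 8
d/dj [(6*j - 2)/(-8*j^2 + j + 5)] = 16*(3*j^2 - 2*j + 2)/(64*j^4 - 16*j^3 - 79*j^2 + 10*j + 25)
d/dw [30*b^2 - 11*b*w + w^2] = -11*b + 2*w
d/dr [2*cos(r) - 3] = -2*sin(r)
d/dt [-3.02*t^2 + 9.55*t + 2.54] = 9.55 - 6.04*t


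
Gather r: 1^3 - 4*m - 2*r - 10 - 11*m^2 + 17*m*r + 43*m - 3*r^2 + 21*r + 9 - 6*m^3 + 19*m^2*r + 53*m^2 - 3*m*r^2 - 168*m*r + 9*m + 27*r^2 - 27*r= -6*m^3 + 42*m^2 + 48*m + r^2*(24 - 3*m) + r*(19*m^2 - 151*m - 8)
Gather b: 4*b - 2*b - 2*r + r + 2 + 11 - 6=2*b - r + 7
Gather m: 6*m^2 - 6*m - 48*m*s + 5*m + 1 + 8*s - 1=6*m^2 + m*(-48*s - 1) + 8*s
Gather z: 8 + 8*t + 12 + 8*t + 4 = 16*t + 24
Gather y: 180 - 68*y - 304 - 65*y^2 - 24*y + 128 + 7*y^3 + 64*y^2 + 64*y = 7*y^3 - y^2 - 28*y + 4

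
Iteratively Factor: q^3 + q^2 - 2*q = (q + 2)*(q^2 - q) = (q - 1)*(q + 2)*(q)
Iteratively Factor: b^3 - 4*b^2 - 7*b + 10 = (b - 5)*(b^2 + b - 2) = (b - 5)*(b + 2)*(b - 1)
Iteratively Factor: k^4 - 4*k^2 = (k + 2)*(k^3 - 2*k^2) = k*(k + 2)*(k^2 - 2*k) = k*(k - 2)*(k + 2)*(k)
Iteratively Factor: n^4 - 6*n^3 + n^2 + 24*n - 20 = (n + 2)*(n^3 - 8*n^2 + 17*n - 10) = (n - 1)*(n + 2)*(n^2 - 7*n + 10) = (n - 5)*(n - 1)*(n + 2)*(n - 2)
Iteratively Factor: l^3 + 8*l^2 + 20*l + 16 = (l + 2)*(l^2 + 6*l + 8) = (l + 2)^2*(l + 4)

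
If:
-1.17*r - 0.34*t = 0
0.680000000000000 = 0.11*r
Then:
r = 6.18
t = -21.27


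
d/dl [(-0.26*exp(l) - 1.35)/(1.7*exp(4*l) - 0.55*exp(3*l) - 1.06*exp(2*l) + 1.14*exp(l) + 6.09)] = (1.326*exp(4*l) + 8.894*exp(3*l) - 2.5031*exp(2*l) - 2.862*exp(l) - 0.0444)*exp(l)/(2.89*exp(8*l) - 1.87*exp(7*l) - 3.3015*exp(6*l) + 5.042*exp(5*l) + 20.5756*exp(4*l) - 9.1158*exp(3*l) - 11.6112*exp(2*l) + 13.8852*exp(l) + 37.0881)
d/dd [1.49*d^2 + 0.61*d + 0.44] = 2.98*d + 0.61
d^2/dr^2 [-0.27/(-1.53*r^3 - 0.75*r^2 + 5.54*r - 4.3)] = (-(2.4786*r + 0.405)*(1.53*r^3 + 0.75*r^2 - 5.54*r + 4.3) + 0.27*(4.59*r^2 + 1.5*r - 5.54)*(9.18*r^2 + 3.0*r - 11.08))/(1.53*r^3 + 0.75*r^2 - 5.54*r + 4.3)^3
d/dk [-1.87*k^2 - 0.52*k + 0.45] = -3.74*k - 0.52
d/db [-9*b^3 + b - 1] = 1 - 27*b^2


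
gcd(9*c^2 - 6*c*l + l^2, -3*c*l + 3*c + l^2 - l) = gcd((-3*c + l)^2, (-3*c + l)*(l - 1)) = 3*c - l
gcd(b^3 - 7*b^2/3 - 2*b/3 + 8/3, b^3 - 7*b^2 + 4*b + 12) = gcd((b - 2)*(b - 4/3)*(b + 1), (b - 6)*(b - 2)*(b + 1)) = b^2 - b - 2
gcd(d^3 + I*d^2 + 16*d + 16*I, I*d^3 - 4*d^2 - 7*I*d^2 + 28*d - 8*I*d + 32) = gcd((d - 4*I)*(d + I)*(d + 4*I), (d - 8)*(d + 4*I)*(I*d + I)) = d + 4*I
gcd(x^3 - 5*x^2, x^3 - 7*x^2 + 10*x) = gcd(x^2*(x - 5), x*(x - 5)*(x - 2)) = x^2 - 5*x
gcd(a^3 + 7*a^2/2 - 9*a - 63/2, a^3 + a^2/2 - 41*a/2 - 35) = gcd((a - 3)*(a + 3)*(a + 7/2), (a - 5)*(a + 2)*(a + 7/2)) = a + 7/2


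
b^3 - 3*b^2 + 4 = (b - 2)^2*(b + 1)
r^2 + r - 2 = (r - 1)*(r + 2)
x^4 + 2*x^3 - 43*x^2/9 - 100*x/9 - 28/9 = (x - 7/3)*(x + 1/3)*(x + 2)^2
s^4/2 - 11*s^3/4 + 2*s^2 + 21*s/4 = s*(s/2 + 1/2)*(s - 7/2)*(s - 3)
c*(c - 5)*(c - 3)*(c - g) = c^4 - c^3*g - 8*c^3 + 8*c^2*g + 15*c^2 - 15*c*g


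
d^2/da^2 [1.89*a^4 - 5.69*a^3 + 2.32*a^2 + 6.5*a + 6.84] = 22.68*a^2 - 34.14*a + 4.64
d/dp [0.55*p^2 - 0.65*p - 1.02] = 1.1*p - 0.65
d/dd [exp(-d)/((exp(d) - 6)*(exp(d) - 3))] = 3*(-exp(2*d) + 6*exp(d) - 6)*exp(-d)/(exp(4*d) - 18*exp(3*d) + 117*exp(2*d) - 324*exp(d) + 324)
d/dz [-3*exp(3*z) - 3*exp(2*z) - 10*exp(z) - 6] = (-9*exp(2*z) - 6*exp(z) - 10)*exp(z)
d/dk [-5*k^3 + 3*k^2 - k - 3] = -15*k^2 + 6*k - 1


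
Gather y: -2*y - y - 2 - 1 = -3*y - 3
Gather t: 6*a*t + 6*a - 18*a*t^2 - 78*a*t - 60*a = -18*a*t^2 - 72*a*t - 54*a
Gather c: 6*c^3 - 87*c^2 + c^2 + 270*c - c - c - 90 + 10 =6*c^3 - 86*c^2 + 268*c - 80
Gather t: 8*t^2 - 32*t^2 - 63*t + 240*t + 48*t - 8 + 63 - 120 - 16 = -24*t^2 + 225*t - 81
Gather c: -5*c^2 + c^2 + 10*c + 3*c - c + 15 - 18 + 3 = -4*c^2 + 12*c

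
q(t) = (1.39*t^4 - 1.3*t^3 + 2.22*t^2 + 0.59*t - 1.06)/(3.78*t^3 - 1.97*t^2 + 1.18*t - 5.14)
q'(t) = (-11.34*t^2 + 3.94*t - 1.18)*(1.39*t^4 - 1.3*t^3 + 2.22*t^2 + 0.59*t - 1.06)/(3.78*t^3 - 1.97*t^2 + 1.18*t - 5.14)^2 + (5.56*t^3 - 3.9*t^2 + 4.44*t + 0.59)/(3.78*t^3 - 1.97*t^2 + 1.18*t - 5.14)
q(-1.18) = -0.40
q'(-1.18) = 0.68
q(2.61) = 1.10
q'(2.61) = 0.18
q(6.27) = 2.24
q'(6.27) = 0.35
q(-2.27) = -0.98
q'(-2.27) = 0.44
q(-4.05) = -1.68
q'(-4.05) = 0.37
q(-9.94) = -3.84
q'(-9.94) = 0.37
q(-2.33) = -1.01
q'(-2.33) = 0.43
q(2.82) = 1.14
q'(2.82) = 0.22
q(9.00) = 3.21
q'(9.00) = 0.36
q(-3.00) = -1.28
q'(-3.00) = 0.39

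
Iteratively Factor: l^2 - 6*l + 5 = (l - 5)*(l - 1)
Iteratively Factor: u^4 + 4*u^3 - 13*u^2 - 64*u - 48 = (u + 3)*(u^3 + u^2 - 16*u - 16) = (u + 3)*(u + 4)*(u^2 - 3*u - 4) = (u + 1)*(u + 3)*(u + 4)*(u - 4)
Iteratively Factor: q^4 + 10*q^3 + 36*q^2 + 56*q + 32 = (q + 2)*(q^3 + 8*q^2 + 20*q + 16) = (q + 2)^2*(q^2 + 6*q + 8) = (q + 2)^2*(q + 4)*(q + 2)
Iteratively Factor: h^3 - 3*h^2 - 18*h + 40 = (h + 4)*(h^2 - 7*h + 10) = (h - 5)*(h + 4)*(h - 2)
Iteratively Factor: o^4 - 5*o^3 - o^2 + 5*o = (o + 1)*(o^3 - 6*o^2 + 5*o) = (o - 5)*(o + 1)*(o^2 - o) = (o - 5)*(o - 1)*(o + 1)*(o)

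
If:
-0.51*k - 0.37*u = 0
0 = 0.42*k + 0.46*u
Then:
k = 0.00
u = 0.00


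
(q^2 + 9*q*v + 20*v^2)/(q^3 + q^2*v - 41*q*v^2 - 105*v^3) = (q + 4*v)/(q^2 - 4*q*v - 21*v^2)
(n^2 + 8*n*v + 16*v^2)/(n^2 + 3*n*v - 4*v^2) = (-n - 4*v)/(-n + v)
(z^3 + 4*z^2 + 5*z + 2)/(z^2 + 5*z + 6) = (z^2 + 2*z + 1)/(z + 3)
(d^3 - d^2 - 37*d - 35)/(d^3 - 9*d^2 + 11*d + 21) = (d + 5)/(d - 3)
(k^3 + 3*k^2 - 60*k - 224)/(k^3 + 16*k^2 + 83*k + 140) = (k - 8)/(k + 5)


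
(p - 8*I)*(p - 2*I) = p^2 - 10*I*p - 16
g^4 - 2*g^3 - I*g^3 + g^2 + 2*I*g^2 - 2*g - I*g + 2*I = (g - 2)*(g - I)^2*(g + I)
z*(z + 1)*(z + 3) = z^3 + 4*z^2 + 3*z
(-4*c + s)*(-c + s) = 4*c^2 - 5*c*s + s^2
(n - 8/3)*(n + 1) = n^2 - 5*n/3 - 8/3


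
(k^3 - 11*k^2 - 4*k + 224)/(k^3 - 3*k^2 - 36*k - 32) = (k - 7)/(k + 1)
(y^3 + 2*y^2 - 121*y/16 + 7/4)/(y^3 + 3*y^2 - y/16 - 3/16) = (4*y^2 + 9*y - 28)/(4*y^2 + 13*y + 3)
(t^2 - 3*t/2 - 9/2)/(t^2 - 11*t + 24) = (t + 3/2)/(t - 8)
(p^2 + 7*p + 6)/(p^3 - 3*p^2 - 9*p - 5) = (p + 6)/(p^2 - 4*p - 5)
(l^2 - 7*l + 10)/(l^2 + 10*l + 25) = (l^2 - 7*l + 10)/(l^2 + 10*l + 25)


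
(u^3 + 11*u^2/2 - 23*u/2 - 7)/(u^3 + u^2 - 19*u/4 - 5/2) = 2*(u + 7)/(2*u + 5)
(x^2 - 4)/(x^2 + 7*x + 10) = (x - 2)/(x + 5)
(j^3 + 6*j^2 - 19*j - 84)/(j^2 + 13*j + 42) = (j^2 - j - 12)/(j + 6)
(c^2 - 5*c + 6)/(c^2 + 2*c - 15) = (c - 2)/(c + 5)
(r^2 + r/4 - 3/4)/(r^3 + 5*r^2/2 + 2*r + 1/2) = (4*r - 3)/(2*(2*r^2 + 3*r + 1))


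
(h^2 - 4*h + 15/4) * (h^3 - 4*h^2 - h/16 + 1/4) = h^5 - 8*h^4 + 315*h^3/16 - 29*h^2/2 - 79*h/64 + 15/16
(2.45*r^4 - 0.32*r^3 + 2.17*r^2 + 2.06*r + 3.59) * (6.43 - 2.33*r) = -5.7085*r^5 + 16.4991*r^4 - 7.1137*r^3 + 9.1533*r^2 + 4.8811*r + 23.0837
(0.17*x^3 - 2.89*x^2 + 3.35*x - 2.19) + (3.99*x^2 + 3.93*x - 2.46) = 0.17*x^3 + 1.1*x^2 + 7.28*x - 4.65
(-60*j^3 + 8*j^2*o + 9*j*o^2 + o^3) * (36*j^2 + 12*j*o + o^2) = -2160*j^5 - 432*j^4*o + 360*j^3*o^2 + 152*j^2*o^3 + 21*j*o^4 + o^5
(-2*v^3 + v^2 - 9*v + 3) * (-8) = 16*v^3 - 8*v^2 + 72*v - 24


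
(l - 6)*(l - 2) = l^2 - 8*l + 12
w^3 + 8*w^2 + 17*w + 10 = (w + 1)*(w + 2)*(w + 5)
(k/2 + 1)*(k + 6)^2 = k^3/2 + 7*k^2 + 30*k + 36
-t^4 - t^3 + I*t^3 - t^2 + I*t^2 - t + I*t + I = (t - I)*(t + I)*(I*t + 1)*(I*t + I)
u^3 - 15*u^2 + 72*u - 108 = (u - 6)^2*(u - 3)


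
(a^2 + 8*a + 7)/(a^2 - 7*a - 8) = (a + 7)/(a - 8)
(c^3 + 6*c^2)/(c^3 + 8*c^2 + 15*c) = c*(c + 6)/(c^2 + 8*c + 15)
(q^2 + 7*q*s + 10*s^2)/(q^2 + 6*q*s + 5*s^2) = (q + 2*s)/(q + s)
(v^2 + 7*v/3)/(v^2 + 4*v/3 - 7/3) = v/(v - 1)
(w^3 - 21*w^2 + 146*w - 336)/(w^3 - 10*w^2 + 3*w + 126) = (w - 8)/(w + 3)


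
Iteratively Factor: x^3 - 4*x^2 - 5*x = (x)*(x^2 - 4*x - 5) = x*(x + 1)*(x - 5)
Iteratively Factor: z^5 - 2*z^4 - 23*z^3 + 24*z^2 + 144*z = (z + 3)*(z^4 - 5*z^3 - 8*z^2 + 48*z) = (z - 4)*(z + 3)*(z^3 - z^2 - 12*z) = z*(z - 4)*(z + 3)*(z^2 - z - 12) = z*(z - 4)^2*(z + 3)*(z + 3)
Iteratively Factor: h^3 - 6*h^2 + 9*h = (h - 3)*(h^2 - 3*h) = h*(h - 3)*(h - 3)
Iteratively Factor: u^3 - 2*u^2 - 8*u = (u + 2)*(u^2 - 4*u) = (u - 4)*(u + 2)*(u)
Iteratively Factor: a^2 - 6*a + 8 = (a - 2)*(a - 4)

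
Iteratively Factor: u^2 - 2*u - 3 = (u + 1)*(u - 3)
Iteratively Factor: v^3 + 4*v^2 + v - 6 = (v + 3)*(v^2 + v - 2) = (v - 1)*(v + 3)*(v + 2)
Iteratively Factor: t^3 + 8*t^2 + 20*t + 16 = (t + 4)*(t^2 + 4*t + 4) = (t + 2)*(t + 4)*(t + 2)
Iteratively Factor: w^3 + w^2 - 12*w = (w - 3)*(w^2 + 4*w) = w*(w - 3)*(w + 4)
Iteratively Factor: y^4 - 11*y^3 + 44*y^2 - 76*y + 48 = (y - 4)*(y^3 - 7*y^2 + 16*y - 12) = (y - 4)*(y - 3)*(y^2 - 4*y + 4) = (y - 4)*(y - 3)*(y - 2)*(y - 2)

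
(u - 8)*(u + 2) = u^2 - 6*u - 16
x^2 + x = x*(x + 1)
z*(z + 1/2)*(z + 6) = z^3 + 13*z^2/2 + 3*z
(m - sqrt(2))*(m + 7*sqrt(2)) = m^2 + 6*sqrt(2)*m - 14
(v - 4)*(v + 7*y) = v^2 + 7*v*y - 4*v - 28*y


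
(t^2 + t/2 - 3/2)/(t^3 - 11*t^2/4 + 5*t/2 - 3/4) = 2*(2*t + 3)/(4*t^2 - 7*t + 3)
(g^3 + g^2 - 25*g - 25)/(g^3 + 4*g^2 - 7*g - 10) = (g - 5)/(g - 2)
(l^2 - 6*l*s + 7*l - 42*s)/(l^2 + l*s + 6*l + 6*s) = (l^2 - 6*l*s + 7*l - 42*s)/(l^2 + l*s + 6*l + 6*s)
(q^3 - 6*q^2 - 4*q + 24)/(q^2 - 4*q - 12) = q - 2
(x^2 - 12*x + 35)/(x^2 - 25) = (x - 7)/(x + 5)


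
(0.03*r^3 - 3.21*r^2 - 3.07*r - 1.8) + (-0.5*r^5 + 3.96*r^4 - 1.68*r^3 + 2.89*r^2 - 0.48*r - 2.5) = -0.5*r^5 + 3.96*r^4 - 1.65*r^3 - 0.32*r^2 - 3.55*r - 4.3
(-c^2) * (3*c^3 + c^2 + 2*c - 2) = -3*c^5 - c^4 - 2*c^3 + 2*c^2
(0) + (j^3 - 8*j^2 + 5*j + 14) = j^3 - 8*j^2 + 5*j + 14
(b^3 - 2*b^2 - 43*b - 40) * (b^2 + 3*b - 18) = b^5 + b^4 - 67*b^3 - 133*b^2 + 654*b + 720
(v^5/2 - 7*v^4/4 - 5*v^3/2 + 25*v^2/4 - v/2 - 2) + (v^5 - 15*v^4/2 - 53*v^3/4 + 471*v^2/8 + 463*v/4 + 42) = 3*v^5/2 - 37*v^4/4 - 63*v^3/4 + 521*v^2/8 + 461*v/4 + 40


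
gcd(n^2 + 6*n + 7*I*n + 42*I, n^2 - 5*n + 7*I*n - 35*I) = n + 7*I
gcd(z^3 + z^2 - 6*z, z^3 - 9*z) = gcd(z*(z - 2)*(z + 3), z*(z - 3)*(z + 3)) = z^2 + 3*z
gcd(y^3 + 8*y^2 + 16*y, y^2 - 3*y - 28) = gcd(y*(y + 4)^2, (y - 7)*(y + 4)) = y + 4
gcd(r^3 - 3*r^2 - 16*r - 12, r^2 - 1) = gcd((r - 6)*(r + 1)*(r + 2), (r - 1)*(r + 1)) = r + 1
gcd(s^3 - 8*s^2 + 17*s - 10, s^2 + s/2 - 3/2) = s - 1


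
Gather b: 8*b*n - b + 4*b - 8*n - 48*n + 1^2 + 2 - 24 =b*(8*n + 3) - 56*n - 21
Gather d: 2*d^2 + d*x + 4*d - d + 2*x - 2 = 2*d^2 + d*(x + 3) + 2*x - 2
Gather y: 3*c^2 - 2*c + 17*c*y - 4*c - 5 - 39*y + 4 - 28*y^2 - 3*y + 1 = 3*c^2 - 6*c - 28*y^2 + y*(17*c - 42)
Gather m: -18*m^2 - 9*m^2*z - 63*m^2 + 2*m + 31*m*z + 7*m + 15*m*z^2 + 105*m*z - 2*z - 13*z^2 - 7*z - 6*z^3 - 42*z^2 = m^2*(-9*z - 81) + m*(15*z^2 + 136*z + 9) - 6*z^3 - 55*z^2 - 9*z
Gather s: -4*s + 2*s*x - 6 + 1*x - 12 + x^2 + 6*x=s*(2*x - 4) + x^2 + 7*x - 18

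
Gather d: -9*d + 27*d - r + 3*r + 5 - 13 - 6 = 18*d + 2*r - 14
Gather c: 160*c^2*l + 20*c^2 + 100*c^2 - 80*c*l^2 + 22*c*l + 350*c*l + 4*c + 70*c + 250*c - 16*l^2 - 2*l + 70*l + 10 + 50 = c^2*(160*l + 120) + c*(-80*l^2 + 372*l + 324) - 16*l^2 + 68*l + 60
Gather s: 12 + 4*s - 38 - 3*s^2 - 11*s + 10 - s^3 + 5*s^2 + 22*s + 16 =-s^3 + 2*s^2 + 15*s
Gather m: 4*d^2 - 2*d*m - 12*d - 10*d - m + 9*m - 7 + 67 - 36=4*d^2 - 22*d + m*(8 - 2*d) + 24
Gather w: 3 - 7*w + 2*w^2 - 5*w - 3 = 2*w^2 - 12*w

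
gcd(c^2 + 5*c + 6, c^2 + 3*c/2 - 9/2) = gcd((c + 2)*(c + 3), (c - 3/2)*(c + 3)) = c + 3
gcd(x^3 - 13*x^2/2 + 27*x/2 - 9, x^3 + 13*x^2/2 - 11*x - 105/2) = x - 3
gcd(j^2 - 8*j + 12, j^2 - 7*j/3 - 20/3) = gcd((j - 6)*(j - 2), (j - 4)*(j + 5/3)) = 1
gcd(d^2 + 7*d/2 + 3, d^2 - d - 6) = d + 2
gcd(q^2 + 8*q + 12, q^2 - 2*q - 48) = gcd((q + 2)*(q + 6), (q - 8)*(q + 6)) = q + 6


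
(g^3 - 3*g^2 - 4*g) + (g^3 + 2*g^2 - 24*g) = 2*g^3 - g^2 - 28*g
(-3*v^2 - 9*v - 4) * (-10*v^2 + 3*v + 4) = 30*v^4 + 81*v^3 + v^2 - 48*v - 16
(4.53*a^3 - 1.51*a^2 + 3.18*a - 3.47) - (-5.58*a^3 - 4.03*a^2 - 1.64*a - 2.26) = 10.11*a^3 + 2.52*a^2 + 4.82*a - 1.21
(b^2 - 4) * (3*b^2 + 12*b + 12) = 3*b^4 + 12*b^3 - 48*b - 48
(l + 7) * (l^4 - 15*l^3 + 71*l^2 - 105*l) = l^5 - 8*l^4 - 34*l^3 + 392*l^2 - 735*l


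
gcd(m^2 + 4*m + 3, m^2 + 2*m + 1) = m + 1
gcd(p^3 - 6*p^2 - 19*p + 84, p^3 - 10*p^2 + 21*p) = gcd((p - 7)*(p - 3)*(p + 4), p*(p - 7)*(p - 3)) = p^2 - 10*p + 21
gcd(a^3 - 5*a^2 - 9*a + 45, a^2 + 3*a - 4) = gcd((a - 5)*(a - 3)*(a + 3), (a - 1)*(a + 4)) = 1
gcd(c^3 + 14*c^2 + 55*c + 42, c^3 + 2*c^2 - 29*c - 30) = c^2 + 7*c + 6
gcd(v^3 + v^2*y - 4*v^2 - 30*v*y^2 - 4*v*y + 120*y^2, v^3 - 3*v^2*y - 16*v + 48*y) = v - 4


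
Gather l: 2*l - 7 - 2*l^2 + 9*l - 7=-2*l^2 + 11*l - 14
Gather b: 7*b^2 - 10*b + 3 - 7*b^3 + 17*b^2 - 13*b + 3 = -7*b^3 + 24*b^2 - 23*b + 6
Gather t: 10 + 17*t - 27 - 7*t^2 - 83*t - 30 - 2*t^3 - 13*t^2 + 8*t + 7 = -2*t^3 - 20*t^2 - 58*t - 40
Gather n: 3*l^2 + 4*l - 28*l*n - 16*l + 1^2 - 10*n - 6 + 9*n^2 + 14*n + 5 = 3*l^2 - 12*l + 9*n^2 + n*(4 - 28*l)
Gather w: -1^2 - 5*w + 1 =-5*w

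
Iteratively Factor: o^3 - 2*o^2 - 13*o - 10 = (o - 5)*(o^2 + 3*o + 2) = (o - 5)*(o + 2)*(o + 1)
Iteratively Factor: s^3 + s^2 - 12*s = (s + 4)*(s^2 - 3*s) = (s - 3)*(s + 4)*(s)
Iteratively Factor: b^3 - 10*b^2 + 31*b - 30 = (b - 3)*(b^2 - 7*b + 10) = (b - 3)*(b - 2)*(b - 5)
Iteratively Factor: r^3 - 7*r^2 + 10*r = (r)*(r^2 - 7*r + 10) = r*(r - 2)*(r - 5)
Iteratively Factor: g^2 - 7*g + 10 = (g - 5)*(g - 2)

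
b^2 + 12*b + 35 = (b + 5)*(b + 7)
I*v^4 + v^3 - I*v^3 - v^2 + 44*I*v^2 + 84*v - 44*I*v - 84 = (v - 6*I)*(v - 2*I)*(v + 7*I)*(I*v - I)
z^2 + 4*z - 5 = (z - 1)*(z + 5)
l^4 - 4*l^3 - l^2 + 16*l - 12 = (l - 3)*(l - 2)*(l - 1)*(l + 2)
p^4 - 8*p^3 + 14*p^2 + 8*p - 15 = (p - 5)*(p - 3)*(p - 1)*(p + 1)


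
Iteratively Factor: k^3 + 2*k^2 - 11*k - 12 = (k + 1)*(k^2 + k - 12) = (k - 3)*(k + 1)*(k + 4)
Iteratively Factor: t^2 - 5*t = (t)*(t - 5)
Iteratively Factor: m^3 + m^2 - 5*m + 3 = (m - 1)*(m^2 + 2*m - 3) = (m - 1)*(m + 3)*(m - 1)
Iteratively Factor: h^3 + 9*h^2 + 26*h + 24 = (h + 3)*(h^2 + 6*h + 8) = (h + 3)*(h + 4)*(h + 2)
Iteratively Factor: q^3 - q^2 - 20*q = (q + 4)*(q^2 - 5*q) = (q - 5)*(q + 4)*(q)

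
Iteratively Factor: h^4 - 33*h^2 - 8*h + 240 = (h + 4)*(h^3 - 4*h^2 - 17*h + 60) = (h - 3)*(h + 4)*(h^2 - h - 20) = (h - 3)*(h + 4)^2*(h - 5)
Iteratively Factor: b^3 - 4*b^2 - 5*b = (b)*(b^2 - 4*b - 5) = b*(b + 1)*(b - 5)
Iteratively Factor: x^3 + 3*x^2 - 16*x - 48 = (x + 4)*(x^2 - x - 12) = (x + 3)*(x + 4)*(x - 4)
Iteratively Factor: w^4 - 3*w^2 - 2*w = (w + 1)*(w^3 - w^2 - 2*w) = (w + 1)^2*(w^2 - 2*w) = (w - 2)*(w + 1)^2*(w)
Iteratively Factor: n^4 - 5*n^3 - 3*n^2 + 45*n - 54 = (n - 2)*(n^3 - 3*n^2 - 9*n + 27) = (n - 2)*(n + 3)*(n^2 - 6*n + 9) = (n - 3)*(n - 2)*(n + 3)*(n - 3)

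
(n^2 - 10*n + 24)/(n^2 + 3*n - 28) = (n - 6)/(n + 7)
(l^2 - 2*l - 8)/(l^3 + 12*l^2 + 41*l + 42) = (l - 4)/(l^2 + 10*l + 21)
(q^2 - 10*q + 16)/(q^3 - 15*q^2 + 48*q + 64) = (q - 2)/(q^2 - 7*q - 8)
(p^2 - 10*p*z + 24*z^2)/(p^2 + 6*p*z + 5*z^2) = (p^2 - 10*p*z + 24*z^2)/(p^2 + 6*p*z + 5*z^2)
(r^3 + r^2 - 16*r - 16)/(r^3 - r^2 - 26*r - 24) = (r - 4)/(r - 6)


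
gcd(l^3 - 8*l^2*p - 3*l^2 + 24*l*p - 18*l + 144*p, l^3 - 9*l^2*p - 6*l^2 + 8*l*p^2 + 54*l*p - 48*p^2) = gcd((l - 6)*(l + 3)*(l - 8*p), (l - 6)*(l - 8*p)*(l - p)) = -l^2 + 8*l*p + 6*l - 48*p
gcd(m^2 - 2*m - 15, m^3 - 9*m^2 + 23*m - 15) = m - 5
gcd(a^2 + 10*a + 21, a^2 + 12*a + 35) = a + 7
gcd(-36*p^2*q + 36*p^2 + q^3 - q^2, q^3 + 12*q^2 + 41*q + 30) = 1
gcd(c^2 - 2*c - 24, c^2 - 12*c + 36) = c - 6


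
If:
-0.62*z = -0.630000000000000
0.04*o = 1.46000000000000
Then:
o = 36.50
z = 1.02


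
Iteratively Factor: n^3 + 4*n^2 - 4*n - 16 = (n + 2)*(n^2 + 2*n - 8) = (n + 2)*(n + 4)*(n - 2)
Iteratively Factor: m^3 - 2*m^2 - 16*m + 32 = (m + 4)*(m^2 - 6*m + 8) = (m - 4)*(m + 4)*(m - 2)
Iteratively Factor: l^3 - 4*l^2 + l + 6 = (l + 1)*(l^2 - 5*l + 6) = (l - 3)*(l + 1)*(l - 2)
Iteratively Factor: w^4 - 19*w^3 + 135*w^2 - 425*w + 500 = (w - 5)*(w^3 - 14*w^2 + 65*w - 100) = (w - 5)^2*(w^2 - 9*w + 20) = (w - 5)^3*(w - 4)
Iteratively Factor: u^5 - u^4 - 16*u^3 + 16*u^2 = (u - 1)*(u^4 - 16*u^2) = (u - 4)*(u - 1)*(u^3 + 4*u^2) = (u - 4)*(u - 1)*(u + 4)*(u^2) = u*(u - 4)*(u - 1)*(u + 4)*(u)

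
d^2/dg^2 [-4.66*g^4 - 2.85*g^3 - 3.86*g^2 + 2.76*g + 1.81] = -55.92*g^2 - 17.1*g - 7.72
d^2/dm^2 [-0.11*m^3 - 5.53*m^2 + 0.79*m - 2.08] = -0.66*m - 11.06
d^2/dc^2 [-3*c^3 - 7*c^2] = -18*c - 14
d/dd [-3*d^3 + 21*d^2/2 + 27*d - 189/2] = -9*d^2 + 21*d + 27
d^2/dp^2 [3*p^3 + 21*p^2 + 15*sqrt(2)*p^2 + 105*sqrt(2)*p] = 18*p + 42 + 30*sqrt(2)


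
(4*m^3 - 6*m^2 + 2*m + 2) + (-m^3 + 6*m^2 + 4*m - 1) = 3*m^3 + 6*m + 1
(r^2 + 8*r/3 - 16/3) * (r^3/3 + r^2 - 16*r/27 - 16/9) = r^5/3 + 17*r^4/9 + 8*r^3/27 - 704*r^2/81 - 128*r/81 + 256/27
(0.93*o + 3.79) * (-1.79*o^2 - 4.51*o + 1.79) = -1.6647*o^3 - 10.9784*o^2 - 15.4282*o + 6.7841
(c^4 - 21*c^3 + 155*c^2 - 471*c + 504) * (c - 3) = c^5 - 24*c^4 + 218*c^3 - 936*c^2 + 1917*c - 1512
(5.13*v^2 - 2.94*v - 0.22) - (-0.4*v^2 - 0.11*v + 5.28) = 5.53*v^2 - 2.83*v - 5.5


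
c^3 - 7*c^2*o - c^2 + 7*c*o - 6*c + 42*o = (c - 3)*(c + 2)*(c - 7*o)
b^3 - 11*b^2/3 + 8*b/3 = b*(b - 8/3)*(b - 1)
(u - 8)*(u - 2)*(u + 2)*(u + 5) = u^4 - 3*u^3 - 44*u^2 + 12*u + 160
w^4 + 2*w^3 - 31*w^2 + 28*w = w*(w - 4)*(w - 1)*(w + 7)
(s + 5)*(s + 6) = s^2 + 11*s + 30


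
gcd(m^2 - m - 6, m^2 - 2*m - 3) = m - 3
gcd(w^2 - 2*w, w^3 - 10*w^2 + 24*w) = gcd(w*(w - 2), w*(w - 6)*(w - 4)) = w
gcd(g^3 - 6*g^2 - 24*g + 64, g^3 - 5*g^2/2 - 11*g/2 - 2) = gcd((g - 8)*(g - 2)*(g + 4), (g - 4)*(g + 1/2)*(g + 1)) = 1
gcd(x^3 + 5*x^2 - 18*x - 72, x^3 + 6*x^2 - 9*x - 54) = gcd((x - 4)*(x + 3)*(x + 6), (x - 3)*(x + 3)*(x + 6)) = x^2 + 9*x + 18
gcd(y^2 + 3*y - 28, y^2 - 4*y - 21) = 1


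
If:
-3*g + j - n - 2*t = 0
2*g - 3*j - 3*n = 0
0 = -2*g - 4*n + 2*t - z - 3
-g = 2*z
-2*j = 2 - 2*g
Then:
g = -54/11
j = -65/11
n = 29/11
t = 34/11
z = 27/11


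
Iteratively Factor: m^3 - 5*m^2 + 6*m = (m)*(m^2 - 5*m + 6) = m*(m - 2)*(m - 3)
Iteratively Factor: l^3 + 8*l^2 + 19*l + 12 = (l + 4)*(l^2 + 4*l + 3) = (l + 1)*(l + 4)*(l + 3)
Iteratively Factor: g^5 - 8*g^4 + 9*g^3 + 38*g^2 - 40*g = (g)*(g^4 - 8*g^3 + 9*g^2 + 38*g - 40) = g*(g - 4)*(g^3 - 4*g^2 - 7*g + 10) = g*(g - 5)*(g - 4)*(g^2 + g - 2) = g*(g - 5)*(g - 4)*(g + 2)*(g - 1)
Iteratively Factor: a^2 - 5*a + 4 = (a - 1)*(a - 4)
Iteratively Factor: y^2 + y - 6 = (y + 3)*(y - 2)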